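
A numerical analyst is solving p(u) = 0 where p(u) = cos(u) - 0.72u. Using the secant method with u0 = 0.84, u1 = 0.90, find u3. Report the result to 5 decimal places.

0.88238

p(0.84) = 0.0626628, p(0.90) = -0.0263900
u2 = 0.9000000 − (-0.0263900)·(0.9000000 − 0.8400000) / (-0.0263900 − 0.0626628) = 0.9000000 − (-0.0015834)/(-0.0890529) = 0.8822195
p(0.8822195) = 0.0002408
u3 = 0.8822195 − 0.0002408·(0.8822195 − 0.9000000) / (0.0002408 − (-0.0263900)) = 0.8822195 − (-0.0000043)/(0.0266309) = 0.8823803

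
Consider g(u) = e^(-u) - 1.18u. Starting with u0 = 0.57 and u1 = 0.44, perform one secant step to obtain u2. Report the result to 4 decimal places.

g(0.57) = -0.107075, g(0.44) = 0.124836
u2 = 0.440000 − 0.124836·(0.440000 − 0.570000) / (0.124836 − (-0.107075)) = 0.440000 − (-0.016229)/(0.231911) = 0.509978

0.5100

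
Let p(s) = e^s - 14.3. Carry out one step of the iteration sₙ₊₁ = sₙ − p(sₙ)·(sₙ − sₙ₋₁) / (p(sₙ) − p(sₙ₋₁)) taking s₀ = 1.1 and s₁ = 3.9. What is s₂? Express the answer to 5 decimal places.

1.78167

p(1.1) = -11.2958340, p(3.9) = 35.1024491
s₂ = 3.9000000 − 35.1024491·(3.9000000 − 1.1000000) / (35.1024491 − (-11.2958340)) = 3.9000000 − (98.2868575)/(46.3982831) = 1.7816704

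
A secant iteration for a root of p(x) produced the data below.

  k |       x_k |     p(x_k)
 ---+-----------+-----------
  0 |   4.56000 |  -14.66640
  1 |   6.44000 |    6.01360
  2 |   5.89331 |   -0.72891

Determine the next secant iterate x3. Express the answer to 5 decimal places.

x3 = 5.89331 − (-0.72891)·(5.89331 − 6.44000) / (-0.72891 − 6.01360)
   = 5.89331 − (0.3984878)/(-6.7425100) = 5.9524108

5.95241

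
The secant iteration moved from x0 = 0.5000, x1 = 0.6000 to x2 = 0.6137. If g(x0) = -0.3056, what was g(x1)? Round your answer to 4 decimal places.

The secant line through (0.5000, -0.3056) and (0.6000, g(x1)) crosses zero at x2 = 0.6137.
So (0.5000, -0.3056), (0.6000, g(x1)), (0.6137, 0) are collinear:
g(x1) = -0.3056 · (0.6000 − 0.6137) / (0.5000 − 0.6137) = -0.3056 · (-0.013700)/(-0.113700) = -0.036823

-0.0368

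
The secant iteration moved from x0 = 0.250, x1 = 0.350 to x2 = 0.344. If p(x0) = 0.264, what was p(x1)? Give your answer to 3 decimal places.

-0.017

The secant line through (0.250, 0.264) and (0.350, p(x1)) crosses zero at x2 = 0.344.
So (0.250, 0.264), (0.350, p(x1)), (0.344, 0) are collinear:
p(x1) = 0.264 · (0.350 − 0.344) / (0.250 − 0.344) = 0.264 · (0.00600)/(-0.09400) = -0.01685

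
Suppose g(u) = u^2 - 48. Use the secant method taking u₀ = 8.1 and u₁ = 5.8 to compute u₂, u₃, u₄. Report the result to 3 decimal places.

g(8.1) = 17.61000, g(5.8) = -14.36000
u₂ = 5.80000 − (-14.36000)·(5.80000 − 8.10000) / (-14.36000 − 17.61000) = 5.80000 − (33.02800)/(-31.97000) = 6.83309
g(6.83309) = -1.30883
u₃ = 6.83309 − (-1.30883)·(6.83309 − 5.80000) / (-1.30883 − (-14.36000)) = 6.83309 − (-1.35215)/(13.05117) = 6.93670
g(6.93670) = 0.11777
u₄ = 6.93670 − 0.11777·(6.93670 − 6.83309) / (0.11777 − (-1.30883)) = 6.93670 − (0.01220)/(1.42660) = 6.92814

6.833, 6.937, 6.928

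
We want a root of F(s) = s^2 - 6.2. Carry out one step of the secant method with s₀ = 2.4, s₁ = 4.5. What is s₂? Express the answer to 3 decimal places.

F(2.4) = -0.44000, F(4.5) = 14.05000
s₂ = 4.50000 − 14.05000·(4.50000 − 2.40000) / (14.05000 − (-0.44000)) = 4.50000 − (29.50500)/(14.49000) = 2.46377

2.464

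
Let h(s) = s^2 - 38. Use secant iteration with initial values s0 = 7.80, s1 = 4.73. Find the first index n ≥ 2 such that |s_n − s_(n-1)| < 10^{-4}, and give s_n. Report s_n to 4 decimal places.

h(7.80) = 22.840000, h(4.73) = -15.627100
s2 = 4.730000 − (-15.627100)·(-3.070000)/(-38.467100) = 5.977175;  |Δ| = 1.247175
h(5.977175) = -2.273382
s3 = 5.977175 − (-2.273382)·(1.247175)/(13.353718) = 6.189498;  |Δ| = 0.212323
h(6.189498) = 0.309885
s4 = 6.189498 − 0.309885·(0.212323)/(2.583267) = 6.164028;  |Δ| = 0.025470
h(6.164028) = -0.004759
s5 = 6.164028 − (-0.004759)·(-0.025470)/(-0.314644) = 6.164413;  |Δ| = 0.000385
h(6.164413) = -0.000010
s6 = 6.164413 − (-0.000010)·(0.000385)/(0.004749) = 6.164414;  |Δ| = 0.000001
|s6 − s5| = 0.000001 < 10^{-4}

n = 6, s_n = 6.1644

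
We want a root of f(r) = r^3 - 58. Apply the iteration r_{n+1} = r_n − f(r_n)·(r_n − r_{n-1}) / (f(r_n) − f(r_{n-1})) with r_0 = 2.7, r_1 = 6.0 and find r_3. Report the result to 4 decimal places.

f(2.7) = -38.317000, f(6.0) = 158.000000
r_2 = 6.000000 − 158.000000·(6.000000 − 2.700000) / (158.000000 − (-38.317000)) = 6.000000 − (521.400000)/(196.317000) = 3.344091
f(3.344091) = -20.603201
r_3 = 3.344091 − (-20.603201)·(3.344091 − 6.000000) / (-20.603201 − 158.000000) = 3.344091 − (54.720217)/(-178.603201) = 3.650470

3.6505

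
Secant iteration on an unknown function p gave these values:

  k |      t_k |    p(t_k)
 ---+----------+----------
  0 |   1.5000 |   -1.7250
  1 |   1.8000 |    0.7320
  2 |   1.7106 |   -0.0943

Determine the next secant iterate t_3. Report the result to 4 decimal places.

t_3 = 1.7106 − (-0.0943)·(1.7106 − 1.8000) / (-0.0943 − 0.7320)
   = 1.7106 − (0.008430)/(-0.826300) = 1.720803

1.7208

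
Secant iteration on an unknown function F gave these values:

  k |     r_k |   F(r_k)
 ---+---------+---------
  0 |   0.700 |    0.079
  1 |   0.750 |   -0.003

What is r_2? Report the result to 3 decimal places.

0.748

r_2 = 0.750 − (-0.003)·(0.750 − 0.700) / (-0.003 − 0.079)
   = 0.750 − (-0.00015)/(-0.08200) = 0.74817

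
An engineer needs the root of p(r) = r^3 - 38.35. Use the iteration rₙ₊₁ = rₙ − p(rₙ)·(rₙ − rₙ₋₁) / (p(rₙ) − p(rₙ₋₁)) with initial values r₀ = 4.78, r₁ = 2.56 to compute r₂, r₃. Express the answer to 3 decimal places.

3.078, 3.462

p(4.78) = 70.86535, p(2.56) = -21.57278
r₂ = 2.56000 − (-21.57278)·(2.56000 − 4.78000) / (-21.57278 − 70.86535) = 2.56000 − (47.89158)/(-92.43814) = 3.07809
p(3.07809) = -9.18612
r₃ = 3.07809 − (-9.18612)·(3.07809 − 2.56000) / (-9.18612 − (-21.57278)) = 3.07809 − (-4.75927)/(12.38667) = 3.46232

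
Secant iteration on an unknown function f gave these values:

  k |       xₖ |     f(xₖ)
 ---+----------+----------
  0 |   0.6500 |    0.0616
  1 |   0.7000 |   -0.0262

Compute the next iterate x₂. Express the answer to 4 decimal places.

0.6851

x₂ = 0.7000 − (-0.0262)·(0.7000 − 0.6500) / (-0.0262 − 0.0616)
   = 0.7000 − (-0.001310)/(-0.087800) = 0.685080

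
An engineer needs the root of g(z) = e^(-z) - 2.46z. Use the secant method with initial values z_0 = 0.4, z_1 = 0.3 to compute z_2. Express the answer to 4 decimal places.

0.3009

g(0.4) = -0.313680, g(0.3) = 0.002818
z_2 = 0.300000 − 0.002818·(0.300000 − 0.400000) / (0.002818 − (-0.313680)) = 0.300000 − (-0.000282)/(0.316498) = 0.300890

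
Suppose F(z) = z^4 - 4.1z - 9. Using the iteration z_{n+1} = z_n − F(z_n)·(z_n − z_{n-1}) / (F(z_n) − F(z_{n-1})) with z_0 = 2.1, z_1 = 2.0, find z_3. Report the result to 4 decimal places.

F(2.1) = 1.838100, F(2.0) = -1.200000
z_2 = 2.000000 − (-1.200000)·(2.000000 − 2.100000) / (-1.200000 − 1.838100) = 2.000000 − (0.120000)/(-3.038100) = 2.039498
F(2.039498) = -0.060057
z_3 = 2.039498 − (-0.060057)·(2.039498 − 2.000000) / (-0.060057 − (-1.200000)) = 2.039498 − (-0.002372)/(1.139943) = 2.041579

2.0416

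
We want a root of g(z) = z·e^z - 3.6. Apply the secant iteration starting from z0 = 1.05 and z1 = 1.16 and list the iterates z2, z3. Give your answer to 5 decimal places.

1.14423, 1.14527

g(1.05) = -0.5994663, g(1.16) = 0.1003226
z2 = 1.1600000 − 0.1003226·(1.1600000 − 1.0500000) / (0.1003226 − (-0.5994663)) = 1.1600000 − (0.0110355)/(0.6997889) = 1.1442303
g(1.1442303) = -0.0070901
z3 = 1.1442303 − (-0.0070901)·(1.1442303 − 1.1600000) / (-0.0070901 − 0.1003226) = 1.1442303 − (0.0001118)/(-0.1074127) = 1.1452712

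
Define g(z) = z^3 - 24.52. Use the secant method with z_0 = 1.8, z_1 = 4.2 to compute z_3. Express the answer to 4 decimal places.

2.7420

g(1.8) = -18.688000, g(4.2) = 49.568000
z_2 = 4.200000 − 49.568000·(4.200000 − 1.800000) / (49.568000 − (-18.688000)) = 4.200000 − (118.963200)/(68.256000) = 2.457103
g(2.457103) = -9.685602
z_3 = 2.457103 − (-9.685602)·(2.457103 − 4.200000) / (-9.685602 − 49.568000) = 2.457103 − (16.881011)/(-59.253602) = 2.741997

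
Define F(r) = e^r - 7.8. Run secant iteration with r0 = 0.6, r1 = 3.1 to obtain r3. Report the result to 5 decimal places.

F(0.6) = -5.9778812, F(3.1) = 14.3979513
r2 = 3.1000000 − 14.3979513·(3.1000000 − 0.6000000) / (14.3979513 − (-5.9778812)) = 3.1000000 − (35.9948782)/(20.3758325) = 1.3334524
F(1.3334524) = -4.0058804
r3 = 1.3334524 − (-4.0058804)·(1.3334524 − 3.1000000) / (-4.0058804 − 14.3979513) = 1.3334524 − (7.0765785)/(-18.4038317) = 1.7179690

1.71797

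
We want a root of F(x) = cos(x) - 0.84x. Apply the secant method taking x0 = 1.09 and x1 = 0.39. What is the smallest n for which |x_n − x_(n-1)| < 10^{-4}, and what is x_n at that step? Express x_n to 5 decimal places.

n = 5, x_n = 0.81581

F(1.09) = -0.4531146, F(0.39) = 0.5973091
x2 = 0.3900000 − 0.5973091·(-0.7000000)/(1.0504237) = 0.7880454;  |Δ| = 0.3980454
F(0.7880454) = 0.0432743
x3 = 0.7880454 − 0.0432743·(0.3980454)/(-0.5540348) = 0.8191357;  |Δ| = 0.0310903
F(0.8191357) = -0.0052212
x4 = 0.8191357 − (-0.0052212)·(0.0310903)/(-0.0484954) = 0.8157885;  |Δ| = 0.0033473
F(0.8157885) = 0.0000321
x5 = 0.8157885 − 0.0000321·(-0.0033473)/(0.0052533) = 0.8158089;  |Δ| = 0.0000204
|x5 − x4| = 0.0000204 < 10^{-4}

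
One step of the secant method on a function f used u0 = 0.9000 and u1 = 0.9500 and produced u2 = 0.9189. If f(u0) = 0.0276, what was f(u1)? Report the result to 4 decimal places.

-0.0454

The secant line through (0.9000, 0.0276) and (0.9500, f(u1)) crosses zero at u2 = 0.9189.
So (0.9000, 0.0276), (0.9500, f(u1)), (0.9189, 0) are collinear:
f(u1) = 0.0276 · (0.9500 − 0.9189) / (0.9000 − 0.9189) = 0.0276 · (0.031100)/(-0.018900) = -0.045416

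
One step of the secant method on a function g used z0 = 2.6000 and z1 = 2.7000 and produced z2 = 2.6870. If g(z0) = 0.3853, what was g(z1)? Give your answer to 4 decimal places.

The secant line through (2.6000, 0.3853) and (2.7000, g(z1)) crosses zero at z2 = 2.6870.
So (2.6000, 0.3853), (2.7000, g(z1)), (2.6870, 0) are collinear:
g(z1) = 0.3853 · (2.7000 − 2.6870) / (2.6000 − 2.6870) = 0.3853 · (0.013000)/(-0.087000) = -0.057574

-0.0576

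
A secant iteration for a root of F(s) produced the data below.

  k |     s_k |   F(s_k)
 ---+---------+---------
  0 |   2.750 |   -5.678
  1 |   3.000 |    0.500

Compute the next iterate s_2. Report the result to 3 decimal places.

s_2 = 3.000 − 0.500·(3.000 − 2.750) / (0.500 − (-5.678))
   = 3.000 − (0.12500)/(6.17800) = 2.97977

2.980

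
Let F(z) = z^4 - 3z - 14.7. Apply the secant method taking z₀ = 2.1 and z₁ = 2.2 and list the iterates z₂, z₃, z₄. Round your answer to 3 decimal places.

F(2.1) = -1.55190, F(2.2) = 2.12560
z₂ = 2.20000 − 2.12560·(2.20000 − 2.10000) / (2.12560 − (-1.55190)) = 2.20000 − (0.21256)/(3.67750) = 2.14220
F(2.14220) = -0.06749
z₃ = 2.14220 − (-0.06749)·(2.14220 − 2.20000) / (-0.06749 − 2.12560) = 2.14220 − (0.00390)/(-2.19309) = 2.14398
F(2.14398) = -0.00280
z₄ = 2.14398 − (-0.00280)·(2.14398 − 2.14220) / (-0.00280 − (-0.06749)) = 2.14398 − (0.00000)/(0.06470) = 2.14406

2.142, 2.144, 2.144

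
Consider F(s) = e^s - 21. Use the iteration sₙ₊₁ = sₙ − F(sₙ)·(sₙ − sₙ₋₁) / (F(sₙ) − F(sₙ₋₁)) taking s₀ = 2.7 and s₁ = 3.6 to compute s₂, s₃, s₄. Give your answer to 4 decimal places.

F(2.7) = -6.120268, F(3.6) = 15.598234
s₂ = 3.600000 − 15.598234·(3.600000 − 2.700000) / (15.598234 − (-6.120268)) = 3.600000 − (14.038411)/(21.718503) = 2.953620
F(2.953620) = -1.824762
s₃ = 2.953620 − (-1.824762)·(2.953620 − 3.600000) / (-1.824762 − 15.598234) = 2.953620 − (1.179490)/(-17.422996) = 3.021317
F(3.021317) = -0.481702
s₄ = 3.021317 − (-0.481702)·(3.021317 − 2.953620) / (-0.481702 − (-1.824762)) = 3.021317 − (-0.032610)/(1.343060) = 3.045597

2.9536, 3.0213, 3.0456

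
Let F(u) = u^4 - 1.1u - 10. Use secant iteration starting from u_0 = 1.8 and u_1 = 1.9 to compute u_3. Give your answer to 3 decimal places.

F(1.8) = -1.48240, F(1.9) = 0.94210
u_2 = 1.90000 − 0.94210·(1.90000 − 1.80000) / (0.94210 − (-1.48240)) = 1.90000 − (0.09421)/(2.42450) = 1.86114
F(1.86114) = -0.04899
u_3 = 1.86114 − (-0.04899)·(1.86114 − 1.90000) / (-0.04899 − 0.94210) = 1.86114 − (0.00190)/(-0.99109) = 1.86306

1.863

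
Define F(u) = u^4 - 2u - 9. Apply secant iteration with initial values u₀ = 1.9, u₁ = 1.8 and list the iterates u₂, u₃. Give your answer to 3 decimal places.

F(1.9) = 0.23210, F(1.8) = -2.10240
u₂ = 1.80000 − (-2.10240)·(1.80000 − 1.90000) / (-2.10240 − 0.23210) = 1.80000 − (0.21024)/(-2.33450) = 1.89006
F(1.89006) = -0.01866
u₃ = 1.89006 − (-0.01866)·(1.89006 − 1.80000) / (-0.01866 − (-2.10240)) = 1.89006 − (-0.00168)/(2.08374) = 1.89086

1.890, 1.891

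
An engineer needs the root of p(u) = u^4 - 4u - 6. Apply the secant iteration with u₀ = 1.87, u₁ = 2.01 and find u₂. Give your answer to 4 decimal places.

p(1.87) = -1.251690, p(2.01) = 2.282408
u₂ = 2.010000 − 2.282408·(2.010000 − 1.870000) / (2.282408 − (-1.251690)) = 2.010000 − (0.319537)/(3.534098) = 1.919585

1.9196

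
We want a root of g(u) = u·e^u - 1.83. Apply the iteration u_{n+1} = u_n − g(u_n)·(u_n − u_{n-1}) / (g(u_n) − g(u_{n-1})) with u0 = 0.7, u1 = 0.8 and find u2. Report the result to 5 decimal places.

g(0.7) = -0.4203731, g(0.8) = -0.0495673
u2 = 0.8000000 − (-0.0495673)·(0.8000000 − 0.7000000) / (-0.0495673 − (-0.4203731)) = 0.8000000 − (-0.0049567)/(0.3708058) = 0.8133674

0.81337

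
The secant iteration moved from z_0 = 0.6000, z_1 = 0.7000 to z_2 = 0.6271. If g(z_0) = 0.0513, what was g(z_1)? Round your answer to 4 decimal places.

The secant line through (0.6000, 0.0513) and (0.7000, g(z_1)) crosses zero at z_2 = 0.6271.
So (0.6000, 0.0513), (0.7000, g(z_1)), (0.6271, 0) are collinear:
g(z_1) = 0.0513 · (0.7000 − 0.6271) / (0.6000 − 0.6271) = 0.0513 · (0.072900)/(-0.027100) = -0.137999

-0.1380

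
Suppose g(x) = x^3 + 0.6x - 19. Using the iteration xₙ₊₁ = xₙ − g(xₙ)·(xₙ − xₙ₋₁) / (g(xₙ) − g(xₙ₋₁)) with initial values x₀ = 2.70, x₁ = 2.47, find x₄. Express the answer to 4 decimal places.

2.5935

g(2.70) = 2.303000, g(2.47) = -2.448777
x₂ = 2.470000 − (-2.448777)·(2.470000 − 2.700000) / (-2.448777 − 2.303000) = 2.470000 − (0.563219)/(-4.751777) = 2.588528
g(2.588528) = -0.102510
x₃ = 2.588528 − (-0.102510)·(2.588528 − 2.470000) / (-0.102510 − (-2.448777)) = 2.588528 − (-0.012150)/(2.346267) = 2.593707
g(2.593707) = 0.004902
x₄ = 2.593707 − 0.004902·(2.593707 − 2.588528) / (0.004902 − (-0.102510)) = 2.593707 − (0.000025)/(0.107412) = 2.593470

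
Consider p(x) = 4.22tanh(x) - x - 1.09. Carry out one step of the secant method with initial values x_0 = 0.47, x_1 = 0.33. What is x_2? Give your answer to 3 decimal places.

0.359

p(0.47) = 0.28920, p(0.33) = -0.07584
x_2 = 0.33000 − (-0.07584)·(0.33000 − 0.47000) / (-0.07584 − 0.28920) = 0.33000 − (0.01062)/(-0.36504) = 0.35909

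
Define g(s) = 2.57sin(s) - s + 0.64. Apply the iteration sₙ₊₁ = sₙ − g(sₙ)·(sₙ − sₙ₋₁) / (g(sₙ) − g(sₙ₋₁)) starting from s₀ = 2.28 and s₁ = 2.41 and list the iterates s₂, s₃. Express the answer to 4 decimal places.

g(2.28) = 0.310323, g(2.41) = -0.053097
s₂ = 2.410000 − (-0.053097)·(2.410000 − 2.280000) / (-0.053097 − 0.310323) = 2.410000 − (-0.006903)/(-0.363421) = 2.391007
g(2.391007) = 0.001907
s₃ = 2.391007 − 0.001907·(2.391007 − 2.410000) / (0.001907 − (-0.053097)) = 2.391007 − (-0.000036)/(0.055004) = 2.391665

2.3910, 2.3917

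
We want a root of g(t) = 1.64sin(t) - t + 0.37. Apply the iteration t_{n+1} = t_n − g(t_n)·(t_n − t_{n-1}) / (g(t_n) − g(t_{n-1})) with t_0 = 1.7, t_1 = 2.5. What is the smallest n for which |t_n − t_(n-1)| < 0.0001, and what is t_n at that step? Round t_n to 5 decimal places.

n = 6, t_n = 1.91423

g(1.7) = 0.2963303, g(2.5) = -1.1485057
t_2 = 2.5000000 − (-1.1485057)·(0.8000000)/(-1.4448360) = 1.8640769;  |Δ| = 0.6359231
g(1.8640769) = 0.0758961
t_3 = 1.8640769 − 0.0758961·(-0.6359231)/(1.2244018) = 1.9034954;  |Δ| = 0.0394185
g(1.9034954) = 0.0165740
t_4 = 1.9034954 − 0.0165740·(0.0394185)/(-0.0593221) = 1.9145085;  |Δ| = 0.0110131
g(1.9145085) = -0.0004318
t_5 = 1.9145085 − (-0.0004318)·(0.0110131)/(-0.0170058) = 1.9142289;  |Δ| = 0.0002797
g(1.9142289) = 0.0000023
t_6 = 1.9142289 − 0.0000023·(-0.0002797)/(0.0004341) = 1.9142304;  |Δ| = 0.0000015
|t_6 − t_5| = 0.0000015 < 0.0001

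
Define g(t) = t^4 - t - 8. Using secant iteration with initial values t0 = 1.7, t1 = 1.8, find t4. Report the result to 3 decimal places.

1.768

g(1.7) = -1.34790, g(1.8) = 0.69760
t2 = 1.80000 − 0.69760·(1.80000 − 1.70000) / (0.69760 − (-1.34790)) = 1.80000 − (0.06976)/(2.04550) = 1.76590
g(1.76590) = -0.04155
t3 = 1.76590 − (-0.04155)·(1.76590 − 1.80000) / (-0.04155 − 0.69760) = 1.76590 − (0.00142)/(-0.73915) = 1.76781
g(1.76781) = -0.00117
t4 = 1.76781 − (-0.00117)·(1.76781 − 1.76590) / (-0.00117 − (-0.04155)) = 1.76781 − (0.00000)/(0.04038) = 1.76787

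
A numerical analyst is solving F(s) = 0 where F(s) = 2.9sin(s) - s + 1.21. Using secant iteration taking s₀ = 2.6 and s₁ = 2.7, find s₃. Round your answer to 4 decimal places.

F(2.6) = 0.104954, F(2.7) = -0.250598
s₂ = 2.700000 − (-0.250598)·(2.700000 − 2.600000) / (-0.250598 − 0.104954) = 2.700000 − (-0.025060)/(-0.355552) = 2.629519
F(2.629519) = 0.001442
s₃ = 2.629519 − 0.001442·(2.629519 − 2.700000) / (0.001442 − (-0.250598)) = 2.629519 − (-0.000102)/(0.252040) = 2.629922

2.6299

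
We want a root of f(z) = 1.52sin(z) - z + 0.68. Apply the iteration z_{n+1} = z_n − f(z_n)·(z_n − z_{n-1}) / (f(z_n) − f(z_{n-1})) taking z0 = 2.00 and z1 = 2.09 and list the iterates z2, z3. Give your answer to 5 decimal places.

2.03668, 2.03745

f(2.00) = 0.0621321, f(2.09) = -0.0903138
z2 = 2.0900000 − (-0.0903138)·(2.0900000 − 2.0000000) / (-0.0903138 − 0.0621321) = 2.0900000 − (-0.0081282)/(-0.1524459) = 2.0366811
f(2.0366811) = 0.0013240
z3 = 2.0366811 − 0.0013240·(2.0366811 − 2.0900000) / (0.0013240 − (-0.0903138)) = 2.0366811 − (-0.0000706)/(0.0916379) = 2.0374515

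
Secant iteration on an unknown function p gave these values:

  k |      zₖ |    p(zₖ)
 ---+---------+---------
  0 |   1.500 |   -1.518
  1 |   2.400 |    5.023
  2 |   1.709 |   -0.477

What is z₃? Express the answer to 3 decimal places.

1.769

z₃ = 1.709 − (-0.477)·(1.709 − 2.400) / (-0.477 − 5.023)
   = 1.709 − (0.32961)/(-5.50000) = 1.76893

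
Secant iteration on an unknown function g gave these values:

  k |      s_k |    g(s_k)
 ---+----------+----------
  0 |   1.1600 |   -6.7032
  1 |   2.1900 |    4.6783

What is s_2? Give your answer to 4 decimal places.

1.7666

s_2 = 2.1900 − 4.6783·(2.1900 − 1.1600) / (4.6783 − (-6.7032))
   = 2.1900 − (4.818649)/(11.381500) = 1.766624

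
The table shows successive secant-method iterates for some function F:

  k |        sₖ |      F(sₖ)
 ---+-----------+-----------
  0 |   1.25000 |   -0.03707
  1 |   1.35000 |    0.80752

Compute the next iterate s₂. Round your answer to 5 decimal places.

1.25439

s₂ = 1.35000 − 0.80752·(1.35000 − 1.25000) / (0.80752 − (-0.03707))
   = 1.35000 − (0.0807520)/(0.8445900) = 1.2543891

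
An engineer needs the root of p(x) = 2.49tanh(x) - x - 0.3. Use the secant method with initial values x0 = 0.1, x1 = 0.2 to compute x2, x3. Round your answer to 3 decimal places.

p(0.1) = -0.15183, p(0.2) = -0.00854
x2 = 0.20000 − (-0.00854)·(0.20000 − 0.10000) / (-0.00854 − (-0.15183)) = 0.20000 − (-0.00085)/(0.14329) = 0.20596
p(0.20596) = -0.00025
x3 = 0.20596 − (-0.00025)·(0.20596 − 0.20000) / (-0.00025 − (-0.00854)) = 0.20596 − (0.00000)/(0.00828) = 0.20614

0.206, 0.206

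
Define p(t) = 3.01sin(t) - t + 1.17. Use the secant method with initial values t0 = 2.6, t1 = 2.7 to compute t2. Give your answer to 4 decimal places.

p(2.6) = 0.121659, p(2.7) = -0.243587
t2 = 2.700000 − (-0.243587)·(2.700000 − 2.600000) / (-0.243587 − 0.121659) = 2.700000 − (-0.024359)/(-0.365246) = 2.633309

2.6333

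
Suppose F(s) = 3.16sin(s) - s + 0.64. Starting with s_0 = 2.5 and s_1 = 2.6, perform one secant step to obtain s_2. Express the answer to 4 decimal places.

2.5086

F(2.5) = 0.031172, F(2.6) = -0.331016
s_2 = 2.600000 − (-0.331016)·(2.600000 − 2.500000) / (-0.331016 − 0.031172) = 2.600000 − (-0.033102)/(-0.362188) = 2.508607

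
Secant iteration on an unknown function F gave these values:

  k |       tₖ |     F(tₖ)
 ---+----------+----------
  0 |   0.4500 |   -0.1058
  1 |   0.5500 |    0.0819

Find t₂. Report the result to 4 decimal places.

t₂ = 0.5500 − 0.0819·(0.5500 − 0.4500) / (0.0819 − (-0.1058))
   = 0.5500 − (0.008190)/(0.187700) = 0.506367

0.5064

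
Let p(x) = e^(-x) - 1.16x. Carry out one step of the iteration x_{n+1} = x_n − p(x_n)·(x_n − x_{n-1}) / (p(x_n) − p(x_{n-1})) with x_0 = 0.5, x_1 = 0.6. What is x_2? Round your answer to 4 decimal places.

p(0.5) = 0.026531, p(0.6) = -0.147188
x_2 = 0.600000 − (-0.147188)·(0.600000 − 0.500000) / (-0.147188 − 0.026531) = 0.600000 − (-0.014719)/(-0.173719) = 0.515272

0.5153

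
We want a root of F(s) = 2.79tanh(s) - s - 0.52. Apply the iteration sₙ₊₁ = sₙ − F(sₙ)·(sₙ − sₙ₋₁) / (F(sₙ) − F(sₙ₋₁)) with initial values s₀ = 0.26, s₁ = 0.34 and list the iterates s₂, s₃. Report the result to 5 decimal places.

F(0.26) = -0.0705155, F(0.34) = 0.0536619
s₂ = 0.3400000 − 0.0536619·(0.3400000 − 0.2600000) / (0.0536619 − (-0.0705155)) = 0.3400000 − (0.0042930)/(0.1241774) = 0.3054289
F(0.3054289) = 0.0011724
s₃ = 0.3054289 − 0.0011724·(0.3054289 − 0.3400000) / (0.0011724 − 0.0536619) = 0.3054289 − (-0.0000405)/(-0.0524895) = 0.3046567

0.30543, 0.30466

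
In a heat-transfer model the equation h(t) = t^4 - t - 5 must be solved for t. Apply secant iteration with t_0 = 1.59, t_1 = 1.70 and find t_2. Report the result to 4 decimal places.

h(1.59) = -0.198710, h(1.70) = 1.652100
t_2 = 1.700000 − 1.652100·(1.700000 − 1.590000) / (1.652100 − (-0.198710)) = 1.700000 − (0.181731)/(1.850810) = 1.601810

1.6018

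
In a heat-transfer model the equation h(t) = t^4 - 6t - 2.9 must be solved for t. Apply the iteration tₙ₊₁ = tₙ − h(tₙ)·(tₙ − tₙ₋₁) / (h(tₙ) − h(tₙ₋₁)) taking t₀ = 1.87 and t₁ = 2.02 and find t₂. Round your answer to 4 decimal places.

h(1.87) = -1.891690, h(2.02) = 1.629664
t₂ = 2.020000 − 1.629664·(2.020000 − 1.870000) / (1.629664 − (-1.891690)) = 2.020000 − (0.244450)/(3.521355) = 1.950581

1.9506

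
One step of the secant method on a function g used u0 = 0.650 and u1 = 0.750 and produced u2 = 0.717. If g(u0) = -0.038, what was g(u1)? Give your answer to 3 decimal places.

The secant line through (0.650, -0.038) and (0.750, g(u1)) crosses zero at u2 = 0.717.
So (0.650, -0.038), (0.750, g(u1)), (0.717, 0) are collinear:
g(u1) = -0.038 · (0.750 − 0.717) / (0.650 − 0.717) = -0.038 · (0.03300)/(-0.06700) = 0.01872

0.019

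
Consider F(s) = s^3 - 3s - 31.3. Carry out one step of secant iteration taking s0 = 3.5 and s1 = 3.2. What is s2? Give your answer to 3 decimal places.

3.465

F(3.5) = 1.07500, F(3.2) = -8.13200
s2 = 3.20000 − (-8.13200)·(3.20000 − 3.50000) / (-8.13200 − 1.07500) = 3.20000 − (2.43960)/(-9.20700) = 3.46497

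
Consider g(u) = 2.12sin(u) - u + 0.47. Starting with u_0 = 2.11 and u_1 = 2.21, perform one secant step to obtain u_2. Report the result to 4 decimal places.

g(2.11) = 0.179210, g(2.21) = -0.038549
u_2 = 2.210000 − (-0.038549)·(2.210000 − 2.110000) / (-0.038549 − 0.179210) = 2.210000 − (-0.003855)/(-0.217759) = 2.192297

2.1923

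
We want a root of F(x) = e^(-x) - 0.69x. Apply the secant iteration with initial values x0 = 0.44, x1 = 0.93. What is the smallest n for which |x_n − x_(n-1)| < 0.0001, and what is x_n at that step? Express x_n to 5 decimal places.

F(0.44) = 0.3404364, F(0.93) = -0.2471463
x2 = 0.9300000 − (-0.2471463)·(0.4900000)/(-0.5875827) = 0.7238985;  |Δ| = 0.2061015
F(0.7238985) = -0.0146316
x3 = 0.7238985 − (-0.0146316)·(-0.2061015)/(0.2325147) = 0.7109290;  |Δ| = 0.0129695
F(0.7109290) = 0.0006467
x4 = 0.7109290 − 0.0006467·(-0.0129695)/(0.0152783) = 0.7114779;  |Δ| = 0.0005489
F(0.7114779) = -0.0000017
x5 = 0.7114779 − (-0.0000017)·(0.0005489)/(-0.0006483) = 0.7114765;  |Δ| = 0.0000014
|x5 − x4| = 0.0000014 < 0.0001

n = 5, x_n = 0.71148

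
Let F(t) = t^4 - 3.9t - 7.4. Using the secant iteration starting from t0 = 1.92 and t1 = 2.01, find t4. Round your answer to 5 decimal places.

F(1.92) = -1.2984550, F(2.01) = 1.0834080
t2 = 2.0100000 − 1.0834080·(2.0100000 − 1.9200000) / (1.0834080 − (-1.2984550)) = 2.0100000 − (0.0975067)/(2.3818630) = 1.9690628
F(1.9690628) = -0.0465997
t3 = 1.9690628 − (-0.0465997)·(1.9690628 − 2.0100000) / (-0.0465997 − 1.0834080) = 1.9690628 − (0.0019077)/(-1.1300077) = 1.9707510
F(1.9707510) = -0.0015638
t4 = 1.9707510 − (-0.0015638)·(1.9707510 − 1.9690628) / (-0.0015638 − (-0.0465997)) = 1.9707510 − (-0.0000026)/(0.0450359) = 1.9708096

1.97081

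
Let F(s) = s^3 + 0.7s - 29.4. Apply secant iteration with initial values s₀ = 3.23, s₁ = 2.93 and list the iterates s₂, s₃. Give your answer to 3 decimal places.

3.005, 3.011

F(3.23) = 6.55927, F(2.93) = -2.19524
s₂ = 2.93000 − (-2.19524)·(2.93000 − 3.23000) / (-2.19524 − 6.55927) = 2.93000 − (0.65857)/(-8.75451) = 3.00523
F(3.00523) = -0.15497
s₃ = 3.00523 − (-0.15497)·(3.00523 − 2.93000) / (-0.15497 − (-2.19524)) = 3.00523 − (-0.01166)/(2.04027) = 3.01094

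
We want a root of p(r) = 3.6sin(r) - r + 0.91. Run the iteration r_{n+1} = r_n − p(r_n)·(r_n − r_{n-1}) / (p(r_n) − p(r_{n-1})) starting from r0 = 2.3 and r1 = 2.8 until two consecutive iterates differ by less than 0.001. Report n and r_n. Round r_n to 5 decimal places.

p(2.3) = 1.2945388, p(2.8) = -0.6840427
r2 = 2.8000000 − (-0.6840427)·(0.5000000)/(-1.9785814) = 2.6271381;  |Δ| = 0.1728619
p(2.6271381) = 0.0542781
r3 = 2.6271381 − 0.0542781·(-0.1728619)/(0.7383208) = 2.6398462;  |Δ| = 0.0127081
p(2.6398462) = 0.0016008
r4 = 2.6398462 − 0.0016008·(0.0127081)/(-0.0526773) = 2.6402324;  |Δ| = 0.0003862
|r4 − r3| = 0.0003862 < 0.001

n = 4, r_n = 2.64023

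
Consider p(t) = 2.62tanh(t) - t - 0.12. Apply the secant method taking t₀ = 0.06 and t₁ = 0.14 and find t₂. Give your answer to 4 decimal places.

p(0.06) = -0.022988, p(0.14) = 0.104422
t₂ = 0.140000 − 0.104422·(0.140000 − 0.060000) / (0.104422 − (-0.022988)) = 0.140000 − (0.008354)/(0.127411) = 0.074434

0.0744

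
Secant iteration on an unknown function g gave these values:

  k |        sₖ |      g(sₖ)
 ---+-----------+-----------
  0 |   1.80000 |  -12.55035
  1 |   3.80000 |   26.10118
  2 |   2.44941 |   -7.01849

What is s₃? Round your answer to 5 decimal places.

2.73562

s₃ = 2.44941 − (-7.01849)·(2.44941 − 3.80000) / (-7.01849 − 26.10118)
   = 2.44941 − (9.4791024)/(-33.1196700) = 2.7356176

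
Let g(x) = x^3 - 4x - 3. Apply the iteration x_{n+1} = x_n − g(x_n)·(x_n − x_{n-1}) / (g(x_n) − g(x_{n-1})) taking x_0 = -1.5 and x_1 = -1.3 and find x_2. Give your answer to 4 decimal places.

g(-1.5) = -0.375000, g(-1.3) = 0.003000
x_2 = -1.300000 − 0.003000·(-1.300000 − (-1.500000)) / (0.003000 − (-0.375000)) = -1.300000 − (0.000600)/(0.378000) = -1.301587

-1.3016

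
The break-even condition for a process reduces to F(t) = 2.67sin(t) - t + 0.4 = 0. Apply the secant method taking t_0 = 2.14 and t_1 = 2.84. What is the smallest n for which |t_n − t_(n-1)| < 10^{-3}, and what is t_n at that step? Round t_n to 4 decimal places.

n = 5, t_n = 2.3324

F(2.14) = 0.509022, F(2.84) = -1.646900
t_2 = 2.840000 − (-1.646900)·(0.700000)/(-2.155922) = 2.305273;  |Δ| = 0.534727
F(2.305273) = 0.076352
t_3 = 2.305273 − 0.076352·(-0.534727)/(1.723252) = 2.328965;  |Δ| = 0.023692
F(2.328965) = 0.009712
t_4 = 2.328965 − 0.009712·(0.023692)/(-0.066640) = 2.332418;  |Δ| = 0.003453
F(2.332418) = -0.000091
t_5 = 2.332418 − (-0.000091)·(0.003453)/(-0.009804) = 2.332386;  |Δ| = 0.000032
|t_5 − t_4| = 0.000032 < 10^{-3}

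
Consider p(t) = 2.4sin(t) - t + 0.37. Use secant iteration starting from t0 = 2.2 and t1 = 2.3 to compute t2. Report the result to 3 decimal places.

p(2.2) = 0.11039, p(2.3) = -0.14031
t2 = 2.30000 − (-0.14031)·(2.30000 − 2.20000) / (-0.14031 − 0.11039) = 2.30000 − (-0.01403)/(-0.25070) = 2.24403

2.244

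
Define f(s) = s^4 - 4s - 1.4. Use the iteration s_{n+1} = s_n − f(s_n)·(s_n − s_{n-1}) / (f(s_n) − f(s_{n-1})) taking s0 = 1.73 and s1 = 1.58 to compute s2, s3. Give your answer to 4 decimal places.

f(1.73) = 0.637450, f(1.58) = -1.487987
s2 = 1.580000 − (-1.487987)·(1.580000 − 1.730000) / (-1.487987 − 0.637450) = 1.580000 − (0.223198)/(-2.125437) = 1.685013
f(1.685013) = -0.078608
s3 = 1.685013 − (-0.078608)·(1.685013 − 1.580000) / (-0.078608 − (-1.487987)) = 1.685013 − (-0.008255)/(1.409379) = 1.690870

1.6850, 1.6909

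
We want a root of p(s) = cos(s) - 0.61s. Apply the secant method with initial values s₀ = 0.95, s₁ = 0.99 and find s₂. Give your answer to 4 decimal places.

p(0.95) = 0.002183, p(0.99) = -0.055210
s₂ = 0.990000 − (-0.055210)·(0.990000 − 0.950000) / (-0.055210 − 0.002183) = 0.990000 − (-0.002208)/(-0.057393) = 0.951521

0.9515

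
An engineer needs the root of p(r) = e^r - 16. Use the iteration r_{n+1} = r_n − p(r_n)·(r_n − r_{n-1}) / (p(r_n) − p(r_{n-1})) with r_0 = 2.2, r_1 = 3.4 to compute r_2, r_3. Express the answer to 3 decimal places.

p(2.2) = -6.97499, p(3.4) = 13.96410
r_2 = 3.40000 − 13.96410·(3.40000 − 2.20000) / (13.96410 − (-6.97499)) = 3.40000 − (16.75692)/(20.93909) = 2.59973
p(2.59973) = -2.53989
r_3 = 2.59973 − (-2.53989)·(2.59973 − 3.40000) / (-2.53989 − 13.96410) = 2.59973 − (2.03260)/(-16.50399) = 2.72289

2.600, 2.723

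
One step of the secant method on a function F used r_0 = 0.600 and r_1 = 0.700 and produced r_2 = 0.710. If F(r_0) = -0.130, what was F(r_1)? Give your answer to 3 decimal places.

The secant line through (0.600, -0.130) and (0.700, F(r_1)) crosses zero at r_2 = 0.710.
So (0.600, -0.130), (0.700, F(r_1)), (0.710, 0) are collinear:
F(r_1) = -0.130 · (0.700 − 0.710) / (0.600 − 0.710) = -0.130 · (-0.01000)/(-0.11000) = -0.01182

-0.012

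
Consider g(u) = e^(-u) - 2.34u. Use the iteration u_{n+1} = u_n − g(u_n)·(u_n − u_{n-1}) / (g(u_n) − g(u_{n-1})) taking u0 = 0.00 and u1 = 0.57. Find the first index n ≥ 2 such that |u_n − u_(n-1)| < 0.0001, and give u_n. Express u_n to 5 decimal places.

n = 5, u_n = 0.31262

g(0.00) = 1.0000000, g(0.57) = -0.7682746
u2 = 0.5700000 − (-0.7682746)·(0.5700000)/(-1.7682746) = 0.3223481;  |Δ| = 0.2476519
g(0.3223481) = -0.0298487
u3 = 0.3223481 − (-0.0298487)·(-0.2476519)/(0.7384259) = 0.3123375;  |Δ| = 0.0100106
g(0.3123375) = 0.0008647
u4 = 0.3123375 − 0.0008647·(-0.0100106)/(0.0307133) = 0.3126194;  |Δ| = 0.0002818
g(0.3126194) = -0.0000010
u5 = 0.3126194 − (-0.0000010)·(0.0002818)/(-0.0008657) = 0.3126190;  |Δ| = 0.0000003
|u5 − u4| = 0.0000003 < 0.0001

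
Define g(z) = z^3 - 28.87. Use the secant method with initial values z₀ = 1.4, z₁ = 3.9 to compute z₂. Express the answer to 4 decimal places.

g(1.4) = -26.126000, g(3.9) = 30.449000
z₂ = 3.900000 − 30.449000·(3.900000 − 1.400000) / (30.449000 − (-26.126000)) = 3.900000 − (76.122500)/(56.575000) = 2.554485

2.5545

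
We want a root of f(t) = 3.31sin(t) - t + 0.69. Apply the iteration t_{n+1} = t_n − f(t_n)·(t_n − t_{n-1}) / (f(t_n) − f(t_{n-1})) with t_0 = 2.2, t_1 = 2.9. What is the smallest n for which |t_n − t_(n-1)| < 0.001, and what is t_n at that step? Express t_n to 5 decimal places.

f(2.2) = 1.1661231, f(2.9) = -1.4180847
t_2 = 2.9000000 − (-1.4180847)·(0.7000000)/(-2.5842078) = 2.5158748;  |Δ| = 0.3841252
f(2.5158748) = 0.1127235
t_3 = 2.5158748 − 0.1127235·(-0.3841252)/(1.5308083) = 2.5441605;  |Δ| = 0.0282857
f(2.5441605) = 0.0077850
t_4 = 2.5441605 − 0.0077850·(0.0282857)/(-0.1049386) = 2.5462589;  |Δ| = 0.0020984
f(2.5462589) = -0.0000601
t_5 = 2.5462589 − (-0.0000601)·(0.0020984)/(-0.0078451) = 2.5462428;  |Δ| = 0.0000161
|t_5 − t_4| = 0.0000161 < 0.001

n = 5, t_n = 2.54624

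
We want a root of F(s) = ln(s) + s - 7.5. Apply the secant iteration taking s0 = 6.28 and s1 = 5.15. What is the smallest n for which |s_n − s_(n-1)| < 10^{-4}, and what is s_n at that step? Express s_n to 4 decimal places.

F(6.28) = 0.617370, F(5.15) = -0.711003
s2 = 5.150000 − (-0.711003)·(-1.130000)/(-1.328373) = 5.754825;  |Δ| = 0.604825
F(5.754825) = 0.004864
s3 = 5.754825 − 0.004864·(0.604825)/(0.715867) = 5.750716;  |Δ| = 0.004109
F(5.750716) = 0.000040
s4 = 5.750716 − 0.000040·(-0.004109)/(-0.004824) = 5.750682;  |Δ| = 0.000034
|s4 − s3| = 0.000034 < 10^{-4}

n = 4, s_n = 5.7507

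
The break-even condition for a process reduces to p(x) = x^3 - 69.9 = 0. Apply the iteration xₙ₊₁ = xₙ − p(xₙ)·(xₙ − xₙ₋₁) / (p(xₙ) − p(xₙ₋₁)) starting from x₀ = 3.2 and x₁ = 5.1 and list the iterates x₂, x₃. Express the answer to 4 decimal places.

p(3.2) = -37.132000, p(5.1) = 62.751000
x₂ = 5.100000 − 62.751000·(5.100000 − 3.200000) / (62.751000 − (-37.132000)) = 5.100000 − (119.226900)/(99.883000) = 3.906334
p(3.906334) = -10.291491
x₃ = 3.906334 − (-10.291491)·(3.906334 − 5.100000) / (-10.291491 − 62.751000) = 3.906334 − (12.284599)/(-73.042491) = 4.074519

3.9063, 4.0745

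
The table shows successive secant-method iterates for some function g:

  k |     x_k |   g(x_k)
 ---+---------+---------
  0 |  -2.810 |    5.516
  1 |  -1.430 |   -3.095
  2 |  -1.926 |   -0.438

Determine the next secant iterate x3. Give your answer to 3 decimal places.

x3 = -1.926 − (-0.438)·(-1.926 − (-1.430)) / (-0.438 − (-3.095))
   = -1.926 − (0.21725)/(2.65700) = -2.00776

-2.008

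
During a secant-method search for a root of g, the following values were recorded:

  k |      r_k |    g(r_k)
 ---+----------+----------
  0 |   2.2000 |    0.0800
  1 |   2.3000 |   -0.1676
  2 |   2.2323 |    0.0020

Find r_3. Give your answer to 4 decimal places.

2.2331

r_3 = 2.2323 − 0.0020·(2.2323 − 2.3000) / (0.0020 − (-0.1676))
   = 2.2323 − (-0.000135)/(0.169600) = 2.233098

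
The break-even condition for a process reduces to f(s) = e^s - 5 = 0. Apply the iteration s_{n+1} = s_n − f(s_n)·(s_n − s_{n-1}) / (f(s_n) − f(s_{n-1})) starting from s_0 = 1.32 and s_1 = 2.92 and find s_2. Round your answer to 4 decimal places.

1.4559

f(1.32) = -1.256579, f(2.92) = 13.541287
s_2 = 2.920000 − 13.541287·(2.920000 − 1.320000) / (13.541287 − (-1.256579)) = 2.920000 − (21.666060)/(14.797866) = 1.455866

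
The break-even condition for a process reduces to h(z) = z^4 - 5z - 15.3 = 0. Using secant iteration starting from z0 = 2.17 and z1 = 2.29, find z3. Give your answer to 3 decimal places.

2.272

h(2.17) = -3.97626, h(2.29) = 0.75058
z2 = 2.29000 − 0.75058·(2.29000 − 2.17000) / (0.75058 − (-3.97626)) = 2.29000 − (0.09007)/(4.72685) = 2.27094
h(2.27094) = -0.05811
z3 = 2.27094 − (-0.05811)·(2.27094 − 2.29000) / (-0.05811 − 0.75058) = 2.27094 − (0.00111)/(-0.80869) = 2.27231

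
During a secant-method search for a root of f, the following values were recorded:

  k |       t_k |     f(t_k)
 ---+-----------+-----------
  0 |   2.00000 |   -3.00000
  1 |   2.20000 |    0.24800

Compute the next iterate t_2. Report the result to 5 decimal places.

2.18473

t_2 = 2.20000 − 0.24800·(2.20000 − 2.00000) / (0.24800 − (-3.00000))
   = 2.20000 − (0.0496000)/(3.2480000) = 2.1847291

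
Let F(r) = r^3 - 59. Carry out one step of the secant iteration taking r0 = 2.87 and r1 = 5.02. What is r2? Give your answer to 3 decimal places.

F(2.87) = -35.36010, F(5.02) = 67.50601
r2 = 5.02000 − 67.50601·(5.02000 − 2.87000) / (67.50601 − (-35.36010)) = 5.02000 − (145.13792)/(102.86610) = 3.60906

3.609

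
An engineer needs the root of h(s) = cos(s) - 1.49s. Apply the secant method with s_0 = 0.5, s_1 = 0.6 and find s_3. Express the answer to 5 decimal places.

h(0.5) = 0.1325826, h(0.6) = -0.0686644
s_2 = 0.6000000 − (-0.0686644)·(0.6000000 − 0.5000000) / (-0.0686644 − 0.1325826) = 0.6000000 − (-0.0068664)/(-0.2012469) = 0.5658805
h(0.5658805) = 0.0009548
s_3 = 0.5658805 − 0.0009548·(0.5658805 − 0.6000000) / (0.0009548 − (-0.0686644)) = 0.5658805 − (-0.0000326)/(0.0696192) = 0.5663485

0.56635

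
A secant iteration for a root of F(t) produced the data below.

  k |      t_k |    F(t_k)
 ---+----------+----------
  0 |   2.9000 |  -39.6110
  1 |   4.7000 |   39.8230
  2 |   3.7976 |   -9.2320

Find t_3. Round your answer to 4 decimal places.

3.9674

t_3 = 3.7976 − (-9.2320)·(3.7976 − 4.7000) / (-9.2320 − 39.8230)
   = 3.7976 − (8.330957)/(-49.055000) = 3.967429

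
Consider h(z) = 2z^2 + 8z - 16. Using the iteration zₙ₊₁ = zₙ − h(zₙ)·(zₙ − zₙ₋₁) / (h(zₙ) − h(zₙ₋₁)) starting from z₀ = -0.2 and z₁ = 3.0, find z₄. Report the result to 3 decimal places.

h(-0.2) = -17.52000, h(3.0) = 26.00000
z₂ = 3.00000 − 26.00000·(3.00000 − (-0.20000)) / (26.00000 − (-17.52000)) = 3.00000 − (83.20000)/(43.52000) = 1.08824
h(1.08824) = -4.92561
z₃ = 1.08824 − (-4.92561)·(1.08824 − 3.00000) / (-4.92561 − 26.00000) = 1.08824 − (9.41660)/(-30.92561) = 1.39273
h(1.39273) = -0.97880
z₄ = 1.39273 − (-0.97880)·(1.39273 − 1.08824) / (-0.97880 − (-4.92561)) = 1.39273 − (-0.29804)/(3.94680) = 1.46824

1.468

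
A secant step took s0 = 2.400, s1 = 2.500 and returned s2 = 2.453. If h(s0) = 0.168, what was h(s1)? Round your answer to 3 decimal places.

-0.149

The secant line through (2.400, 0.168) and (2.500, h(s1)) crosses zero at s2 = 2.453.
So (2.400, 0.168), (2.500, h(s1)), (2.453, 0) are collinear:
h(s1) = 0.168 · (2.500 − 2.453) / (2.400 − 2.453) = 0.168 · (0.04700)/(-0.05300) = -0.14898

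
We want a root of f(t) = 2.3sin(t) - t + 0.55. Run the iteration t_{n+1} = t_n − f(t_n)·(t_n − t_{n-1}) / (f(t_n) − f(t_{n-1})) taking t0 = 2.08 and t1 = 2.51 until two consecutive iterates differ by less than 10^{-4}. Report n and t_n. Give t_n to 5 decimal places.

n = 5, t_n = 2.28616

f(2.08) = 0.4782059, f(2.51) = -0.6020089
t2 = 2.5100000 − (-0.6020089)·(0.4300000)/(-1.0802147) = 2.2703589;  |Δ| = 0.2396411
f(2.2703589) = 0.0394260
t3 = 2.2703589 − 0.0394260·(-0.2396411)/(0.6414349) = 2.2850886;  |Δ| = 0.0147296
f(2.2850886) = 0.0026927
t4 = 2.2850886 − 0.0026927·(0.0147296)/(-0.0367333) = 2.2861683;  |Δ| = 0.0010798
f(2.2861683) = -0.0000149
t5 = 2.2861683 − (-0.0000149)·(0.0010798)/(-0.0027076) = 2.2861624;  |Δ| = 0.0000059
|t5 − t4| = 0.0000059 < 10^{-4}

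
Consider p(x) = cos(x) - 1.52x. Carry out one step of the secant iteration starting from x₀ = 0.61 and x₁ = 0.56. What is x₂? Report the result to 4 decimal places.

p(0.61) = -0.107552, p(0.56) = -0.003945
x₂ = 0.560000 − (-0.003945)·(0.560000 − 0.610000) / (-0.003945 − (-0.107552)) = 0.560000 − (0.000197)/(0.103607) = 0.558096

0.5581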